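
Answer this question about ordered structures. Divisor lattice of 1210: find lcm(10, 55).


In a divisor lattice, join = lcm (least common multiple).
gcd(10,55) = 5
lcm(10,55) = 10*55/gcd = 550/5 = 110


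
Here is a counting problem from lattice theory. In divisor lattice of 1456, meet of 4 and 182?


In a divisor lattice, meet = gcd (greatest common divisor).
By Euclidean algorithm or factoring: gcd(4,182) = 2


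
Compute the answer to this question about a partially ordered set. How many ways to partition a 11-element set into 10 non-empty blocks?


S(n,k) = k*S(n-1,k) + S(n-1,k-1).
S(10,10) = 1, S(10,9) = 45
S(11,10) = 10*1 + 45 = 10 + 45
S(11,10) = 55


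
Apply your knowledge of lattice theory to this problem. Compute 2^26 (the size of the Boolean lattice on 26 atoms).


Power set = 2^n.
2^26 = 67108864


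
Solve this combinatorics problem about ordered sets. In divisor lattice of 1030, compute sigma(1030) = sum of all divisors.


sigma(n) = sum of divisors.
Divisors of 1030: [1, 2, 5, 10, 103, 206, 515, 1030]
Sum = 1872


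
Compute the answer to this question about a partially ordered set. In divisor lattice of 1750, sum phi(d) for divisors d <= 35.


Divisors of 1750 up to 35: [1, 2, 5, 7, 10, 14, 25, 35]
phi values: [1, 1, 4, 6, 4, 6, 20, 24]
Sum = 66


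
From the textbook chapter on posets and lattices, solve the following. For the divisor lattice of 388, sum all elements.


sigma(n) = sum of divisors.
Divisors of 388: [1, 2, 4, 97, 194, 388]
Sum = 686


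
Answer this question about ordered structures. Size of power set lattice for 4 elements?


Power set = 2^n.
2^4 = 16


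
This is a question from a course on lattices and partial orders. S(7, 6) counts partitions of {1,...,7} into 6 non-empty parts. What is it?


S(n,k) = k*S(n-1,k) + S(n-1,k-1).
S(6,6) = 1, S(6,5) = 15
S(7,6) = 6*1 + 15 = 6 + 15
S(7,6) = 21


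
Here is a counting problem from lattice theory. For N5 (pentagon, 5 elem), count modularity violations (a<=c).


Modular law: if a <= c then a v (b ^ c) = (a v b) ^ c.
Check all triples (a,b,c) with a <= c among 5 elements.
  e.g. a=a, b=c, c=b: lhs=a != rhs=b
Total violating triples: 1


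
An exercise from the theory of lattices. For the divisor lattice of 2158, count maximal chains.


A maximal chain goes from the minimum element to a maximal element via cover relations.
Counting all min-to-max paths in the cover graph.
Total maximal chains: 6


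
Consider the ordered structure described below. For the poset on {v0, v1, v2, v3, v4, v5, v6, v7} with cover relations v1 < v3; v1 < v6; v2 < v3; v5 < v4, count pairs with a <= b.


The order relation is {(a,b) : a <= b}, reflexive so it includes (a,a).
Examples: (v0,v0), (v1,v1), (v1,v3), (v1,v6), (v2,v2), ...
Total ordered pairs: 12


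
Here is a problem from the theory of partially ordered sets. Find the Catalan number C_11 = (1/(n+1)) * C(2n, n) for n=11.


C(n) = C(2n, n) / (n+1).
C(22, 11) = 705432
C(11) = 705432 / 12 = 58786


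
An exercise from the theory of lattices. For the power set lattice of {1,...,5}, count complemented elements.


An element a is complemented if some b has a meet b = bottom, a join b = top.
every subset A has complement S\A, so all elements are complemented.
Complemented elements: {}, {1}, {2}, {3}, {4}, {5}, ... (26 more)
Count: 32


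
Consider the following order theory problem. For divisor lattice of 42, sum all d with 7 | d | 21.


Interval [7,21] in divisors of 42: [7, 21]
Sum = 28


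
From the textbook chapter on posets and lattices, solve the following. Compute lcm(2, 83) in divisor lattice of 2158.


In a divisor lattice, join = lcm (least common multiple).
gcd(2,83) = 1
lcm(2,83) = 2*83/gcd = 166/1 = 166


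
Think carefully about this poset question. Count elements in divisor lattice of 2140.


Divisors of 2140: [1, 2, 4, 5, 10, 20, 107, 214, 428, 535, 1070, 2140]
Count: 12


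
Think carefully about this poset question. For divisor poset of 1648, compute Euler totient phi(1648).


phi(n) = n * prod_{p|n} (1 - 1/p).
Prime divisors of 1648: [2, 103]
phi(1648) = 1648 * (1 - 1/2) * (1 - 1/103)
phi(1648) = 816


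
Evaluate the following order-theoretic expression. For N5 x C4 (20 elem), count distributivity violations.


Distributive law: a ^ (b v c) = (a ^ b) v (a ^ c).
Check all 20^3 = 8000 ordered triples (a,b,c).
  e.g. a=(b,0), b=(a,0), c=(c,0): lhs=(b,0) != rhs=(a,0)
  e.g. a=(b,0), b=(a,0), c=(c,1): lhs=(b,0) != rhs=(a,0)
Total violating triples: 128


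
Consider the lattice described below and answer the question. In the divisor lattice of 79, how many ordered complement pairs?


Complement pair (a,b): a meet b = bottom, a join b = top.
Here: gcd(a,b)=1 and lcm(a,b)=79, i.e. a*b=79 with a,b coprime.
Pairs found: (1,79), (79,1)
Total ordered pairs: 2


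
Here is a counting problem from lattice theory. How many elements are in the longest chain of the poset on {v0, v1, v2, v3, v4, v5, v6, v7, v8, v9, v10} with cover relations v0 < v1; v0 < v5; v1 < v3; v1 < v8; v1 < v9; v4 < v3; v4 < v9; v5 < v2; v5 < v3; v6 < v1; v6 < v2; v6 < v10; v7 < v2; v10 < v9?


A chain is a totally ordered subset; we count the number of elements in a maximum chain.
Compute, for each element x, the size of the longest chain ending at x:
  v0: 1
  v4: 1
  v6: 1
  v7: 1
  v5: 2
  v10: 2
  ...
A maximum chain: v0 < v5 < v2
Number of elements in the longest chain: 3


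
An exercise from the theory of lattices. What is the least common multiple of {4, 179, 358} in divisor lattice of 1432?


In a divisor lattice, join = lcm (least common multiple).
Compute lcm iteratively: start with first element, then lcm(current, next).
Elements: [4, 179, 358]
lcm(4,179) = 716
lcm(716,358) = 716
Final lcm = 716


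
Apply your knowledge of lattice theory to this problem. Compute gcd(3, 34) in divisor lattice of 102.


In a divisor lattice, meet = gcd (greatest common divisor).
By Euclidean algorithm or factoring: gcd(3,34) = 1


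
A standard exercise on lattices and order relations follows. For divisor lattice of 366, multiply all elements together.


Divisors of 366: [1, 2, 3, 6, 61, 122, 183, 366]
Product = n^(d(n)/2) = 366^(8/2)
Product = 17944209936


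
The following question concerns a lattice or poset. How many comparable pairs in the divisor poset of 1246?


A comparable pair {a,b} has a < b or b < a in the order.
Count unordered pairs where one element is strictly below the other.
Examples: {1,2}, {1,7}, {1,14}, {1,89}, ...
Total comparable pairs: 19


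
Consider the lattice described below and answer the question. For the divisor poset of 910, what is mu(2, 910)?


In a divisor lattice, mu(a,b) = mu(b/a) where mu is the classical Mobius function.
b/a = 910/2 = 455
Prime factorization of 455: primes [5, 7, 13]
455 is squarefree with 3 prime factor(s), so mu(455) = (-1)^3 = -1


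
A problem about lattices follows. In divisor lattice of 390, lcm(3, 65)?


Join=lcm.
gcd(3,65)=1
lcm=195


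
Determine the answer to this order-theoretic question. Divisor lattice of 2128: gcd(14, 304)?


Meet=gcd.
gcd(14,304)=2


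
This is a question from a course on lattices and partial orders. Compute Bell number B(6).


B(n) = number of set partitions of an n-element set.
B(n) satisfies the recurrence: B(n+1) = sum_k C(n,k)*B(k).
B(6) = 203


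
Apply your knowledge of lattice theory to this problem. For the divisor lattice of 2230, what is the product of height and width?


Height = length of longest chain minus 1; width = size of largest antichain.
A maximum chain: 1 | 223 | 1115 | 2230  (height 3).
A maximum antichain: {2, 5, 223}  (width 3).
Product = 3 * 3 = 9


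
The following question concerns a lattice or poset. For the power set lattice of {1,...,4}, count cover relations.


A cover relation a -< b holds when a < b with no c strictly between.
Cover relations:
  {} -< {1}
  {} -< {2}
  {} -< {3}
  {} -< {4}
  {1} -< {1,2}
  {1} -< {1,3}
  {1} -< {1,4}
  {2} -< {1,2}
  ...24 more
Total: 32


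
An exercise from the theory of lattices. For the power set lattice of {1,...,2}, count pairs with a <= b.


The order relation is {(a,b) : a <= b}, reflexive so it includes (a,a).
Examples: ({},{}), ({},{1,2}), ({},{1}), ({},{2}), ({1,2},{1,2}), ...
Total ordered pairs: 9


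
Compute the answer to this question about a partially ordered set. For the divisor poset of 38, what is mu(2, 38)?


In a divisor lattice, mu(a,b) = mu(b/a) where mu is the classical Mobius function.
b/a = 38/2 = 19
Prime factorization of 19: primes [19]
19 is squarefree with 1 prime factor(s), so mu(19) = (-1)^1 = -1


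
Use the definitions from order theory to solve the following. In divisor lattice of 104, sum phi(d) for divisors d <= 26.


Divisors of 104 up to 26: [1, 2, 4, 8, 13, 26]
phi values: [1, 1, 2, 4, 12, 12]
Sum = 32


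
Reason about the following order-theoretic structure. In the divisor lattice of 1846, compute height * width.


Height = length of longest chain minus 1; width = size of largest antichain.
A maximum chain: 1 | 71 | 923 | 1846  (height 3).
A maximum antichain: {2, 13, 71}  (width 3).
Product = 3 * 3 = 9


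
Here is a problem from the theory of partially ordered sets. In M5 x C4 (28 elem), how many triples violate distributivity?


Distributive law: a ^ (b v c) = (a ^ b) v (a ^ c).
Check all 28^3 = 21952 ordered triples (a,b,c).
  e.g. a=(a1,0), b=(a2,0), c=(a3,0): lhs=(a1,0) != rhs=(0,0)
  e.g. a=(a1,0), b=(a2,0), c=(a3,1): lhs=(a1,0) != rhs=(0,0)
Total violating triples: 3840


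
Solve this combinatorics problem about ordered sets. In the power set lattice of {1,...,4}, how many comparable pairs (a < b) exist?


A comparable pair {a,b} has a < b or b < a in the order.
Count unordered pairs where one element is strictly below the other.
Examples: {{},{1}}, {{},{2}}, {{},{3}}, {{},{4}}, ...
Total comparable pairs: 65


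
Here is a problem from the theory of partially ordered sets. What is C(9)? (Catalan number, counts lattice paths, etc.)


C(n) = C(2n, n) / (n+1).
C(18, 9) = 48620
C(9) = 48620 / 10 = 4862


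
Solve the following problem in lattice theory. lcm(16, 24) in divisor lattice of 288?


Join=lcm.
gcd(16,24)=8
lcm=48


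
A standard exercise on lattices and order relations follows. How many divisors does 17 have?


Divisors of 17: [1, 17]
Count: 2


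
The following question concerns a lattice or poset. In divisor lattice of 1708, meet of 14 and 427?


In a divisor lattice, meet = gcd (greatest common divisor).
By Euclidean algorithm or factoring: gcd(14,427) = 7


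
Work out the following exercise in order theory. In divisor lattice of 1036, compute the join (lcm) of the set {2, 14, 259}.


In a divisor lattice, join = lcm (least common multiple).
Compute lcm iteratively: start with first element, then lcm(current, next).
Elements: [2, 14, 259]
lcm(2,14) = 14
lcm(14,259) = 518
Final lcm = 518


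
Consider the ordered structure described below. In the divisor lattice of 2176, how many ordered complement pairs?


Complement pair (a,b): a meet b = bottom, a join b = top.
Here: gcd(a,b)=1 and lcm(a,b)=2176, i.e. a*b=2176 with a,b coprime.
Pairs found: (1,2176), (17,128), (128,17), (2176,1)
Total ordered pairs: 4


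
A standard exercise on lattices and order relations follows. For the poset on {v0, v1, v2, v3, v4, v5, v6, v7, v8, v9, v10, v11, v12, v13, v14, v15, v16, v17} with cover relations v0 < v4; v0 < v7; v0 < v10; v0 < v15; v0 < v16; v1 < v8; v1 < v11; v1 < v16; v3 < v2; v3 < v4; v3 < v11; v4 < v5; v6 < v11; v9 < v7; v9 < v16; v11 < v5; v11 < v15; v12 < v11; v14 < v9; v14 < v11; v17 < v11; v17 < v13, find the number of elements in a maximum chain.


A chain is a totally ordered subset; we count the number of elements in a maximum chain.
Compute, for each element x, the size of the longest chain ending at x:
  v0: 1
  v1: 1
  v3: 1
  v6: 1
  v12: 1
  v14: 1
  ...
A maximum chain: v0 < v4 < v5
Number of elements in the longest chain: 3


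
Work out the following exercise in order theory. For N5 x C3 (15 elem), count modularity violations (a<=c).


Modular law: if a <= c then a v (b ^ c) = (a v b) ^ c.
Check all triples (a,b,c) with a <= c among 15 elements.
  e.g. a=(a,0), b=(c,0), c=(b,0): lhs=(a,0) != rhs=(b,0)
  e.g. a=(a,0), b=(c,1), c=(b,0): lhs=(a,0) != rhs=(b,0)
Total violating triples: 18


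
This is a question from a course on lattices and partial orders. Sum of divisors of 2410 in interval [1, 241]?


Interval [1,241] in divisors of 2410: [1, 241]
Sum = 242


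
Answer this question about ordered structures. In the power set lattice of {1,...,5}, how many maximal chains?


A maximal chain goes from the minimum element to a maximal element via cover relations.
Counting all min-to-max paths in the cover graph.
Total maximal chains: 120


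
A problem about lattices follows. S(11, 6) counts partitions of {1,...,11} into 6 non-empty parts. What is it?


S(n,k) = k*S(n-1,k) + S(n-1,k-1).
S(10,6) = 22827, S(10,5) = 42525
S(11,6) = 6*22827 + 42525 = 136962 + 42525
S(11,6) = 179487


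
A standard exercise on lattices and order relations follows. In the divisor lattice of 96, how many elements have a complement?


An element a is complemented if some b has a meet b = bottom, a join b = top.
a is complemented iff gcd(a, n/a)=1, i.e. a is a unitary divisor of 96.
Complemented elements: 1, 3, 32, 96
Count: 4


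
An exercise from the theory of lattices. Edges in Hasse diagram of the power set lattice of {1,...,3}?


A cover relation a -< b holds when a < b with no c strictly between.
Cover relations:
  {} -< {1}
  {} -< {2}
  {} -< {3}
  {1} -< {1,2}
  {1} -< {1,3}
  {2} -< {1,2}
  {2} -< {2,3}
  {3} -< {1,3}
  ...4 more
Total: 12


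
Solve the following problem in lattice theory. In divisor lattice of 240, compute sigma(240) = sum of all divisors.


sigma(n) = sum of divisors.
Divisors of 240: [1, 2, 3, 4, 5, 6, 8, 10, 12, 15, 16, 20, 24, 30, 40, 48, 60, 80, 120, 240]
Sum = 744


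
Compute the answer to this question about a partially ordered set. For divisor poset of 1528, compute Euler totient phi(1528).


phi(n) = n * prod_{p|n} (1 - 1/p).
Prime divisors of 1528: [2, 191]
phi(1528) = 1528 * (1 - 1/2) * (1 - 1/191)
phi(1528) = 760


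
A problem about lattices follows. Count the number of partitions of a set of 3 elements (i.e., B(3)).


B(n) = number of set partitions of an n-element set.
B(n) satisfies the recurrence: B(n+1) = sum_k C(n,k)*B(k).
B(3) = 5


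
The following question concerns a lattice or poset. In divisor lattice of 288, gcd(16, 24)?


Meet=gcd.
gcd(16,24)=8


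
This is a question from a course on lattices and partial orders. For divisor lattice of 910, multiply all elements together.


Divisors of 910: [1, 2, 5, 7, 10, 13, 14, 26, 35, 65, 70, 91, 130, 182, 455, 910]
Product = n^(d(n)/2) = 910^(16/2)
Product = 470252527615152100000000


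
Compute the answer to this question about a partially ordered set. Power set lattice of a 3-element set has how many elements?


Power set = 2^n.
2^3 = 8


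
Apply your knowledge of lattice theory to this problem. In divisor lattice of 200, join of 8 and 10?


In a divisor lattice, join = lcm (least common multiple).
gcd(8,10) = 2
lcm(8,10) = 8*10/gcd = 80/2 = 40


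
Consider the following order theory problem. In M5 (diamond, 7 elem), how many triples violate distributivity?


Distributive law: a ^ (b v c) = (a ^ b) v (a ^ c).
Check all 7^3 = 343 ordered triples (a,b,c).
  e.g. a=a1, b=a2, c=a3: lhs=a1 != rhs=0
  e.g. a=a1, b=a2, c=a4: lhs=a1 != rhs=0
Total violating triples: 60


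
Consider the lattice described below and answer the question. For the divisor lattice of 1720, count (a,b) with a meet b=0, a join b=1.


Complement pair (a,b): a meet b = bottom, a join b = top.
Here: gcd(a,b)=1 and lcm(a,b)=1720, i.e. a*b=1720 with a,b coprime.
Pairs found: (1,1720), (5,344), (8,215), (40,43), ... (4 more)
Total ordered pairs: 8


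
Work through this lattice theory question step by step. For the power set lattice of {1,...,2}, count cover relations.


A cover relation a -< b holds when a < b with no c strictly between.
Cover relations:
  {} -< {1}
  {} -< {2}
  {1} -< {1,2}
  {2} -< {1,2}
Total: 4


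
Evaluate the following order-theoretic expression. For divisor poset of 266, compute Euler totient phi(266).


phi(n) = n * prod_{p|n} (1 - 1/p).
Prime divisors of 266: [2, 7, 19]
phi(266) = 266 * (1 - 1/2) * (1 - 1/7) * (1 - 1/19)
phi(266) = 108


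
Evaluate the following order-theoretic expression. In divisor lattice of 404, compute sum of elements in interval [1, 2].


Interval [1,2] in divisors of 404: [1, 2]
Sum = 3


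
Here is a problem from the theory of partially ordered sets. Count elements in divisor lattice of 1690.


Divisors of 1690: [1, 2, 5, 10, 13, 26, 65, 130, 169, 338, 845, 1690]
Count: 12


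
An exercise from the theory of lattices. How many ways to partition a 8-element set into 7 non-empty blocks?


S(n,k) = k*S(n-1,k) + S(n-1,k-1).
S(7,7) = 1, S(7,6) = 21
S(8,7) = 7*1 + 21 = 7 + 21
S(8,7) = 28


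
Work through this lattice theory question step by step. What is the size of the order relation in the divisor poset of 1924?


The order relation is {(a,b) : a <= b}, reflexive so it includes (a,a).
Examples: (1,1), (1,13), (1,148), (1,1924), (1,2), ...
Total ordered pairs: 54


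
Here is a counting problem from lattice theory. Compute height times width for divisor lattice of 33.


Height = length of longest chain minus 1; width = size of largest antichain.
A maximum chain: 1 | 11 | 33  (height 2).
A maximum antichain: {3, 11}  (width 2).
Product = 2 * 2 = 4


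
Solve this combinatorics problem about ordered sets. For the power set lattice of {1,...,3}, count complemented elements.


An element a is complemented if some b has a meet b = bottom, a join b = top.
every subset A has complement S\A, so all elements are complemented.
Complemented elements: {}, {1}, {2}, {3}, {1,2}, {1,3}, ... (2 more)
Count: 8


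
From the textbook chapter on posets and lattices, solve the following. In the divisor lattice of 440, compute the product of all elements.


Divisors of 440: [1, 2, 4, 5, 8, 10, 11, 20, 22, 40, 44, 55, 88, 110, 220, 440]
Product = n^(d(n)/2) = 440^(16/2)
Product = 1404822362521600000000


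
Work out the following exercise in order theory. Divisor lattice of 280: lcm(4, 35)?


Join=lcm.
gcd(4,35)=1
lcm=140


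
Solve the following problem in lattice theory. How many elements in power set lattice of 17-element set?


Power set = 2^n.
2^17 = 131072


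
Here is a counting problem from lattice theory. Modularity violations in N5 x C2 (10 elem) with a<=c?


Modular law: if a <= c then a v (b ^ c) = (a v b) ^ c.
Check all triples (a,b,c) with a <= c among 10 elements.
  e.g. a=(a,0), b=(c,0), c=(b,0): lhs=(a,0) != rhs=(b,0)
  e.g. a=(a,0), b=(c,1), c=(b,0): lhs=(a,0) != rhs=(b,0)
Total violating triples: 6


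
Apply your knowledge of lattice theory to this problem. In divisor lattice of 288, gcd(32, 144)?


Meet=gcd.
gcd(32,144)=16


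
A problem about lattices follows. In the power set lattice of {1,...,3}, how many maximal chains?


A maximal chain goes from the minimum element to a maximal element via cover relations.
Counting all min-to-max paths in the cover graph.
Total maximal chains: 6


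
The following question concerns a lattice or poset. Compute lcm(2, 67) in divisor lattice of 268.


In a divisor lattice, join = lcm (least common multiple).
gcd(2,67) = 1
lcm(2,67) = 2*67/gcd = 134/1 = 134


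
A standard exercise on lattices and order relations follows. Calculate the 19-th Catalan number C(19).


C(n) = C(2n, n) / (n+1).
C(38, 19) = 35345263800
C(19) = 35345263800 / 20 = 1767263190


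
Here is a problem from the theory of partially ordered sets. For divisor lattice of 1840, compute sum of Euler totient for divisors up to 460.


Divisors of 1840 up to 460: [1, 2, 4, 5, 8, 10, 16, 20, 23, 40, 46, 80, 92, 115, 184, 230, 368, 460]
phi values: [1, 1, 2, 4, 4, 4, 8, 8, 22, 16, 22, 32, 44, 88, 88, 88, 176, 176]
Sum = 784


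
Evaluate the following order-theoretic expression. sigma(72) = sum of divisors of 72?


sigma(n) = sum of divisors.
Divisors of 72: [1, 2, 3, 4, 6, 8, 9, 12, 18, 24, 36, 72]
Sum = 195


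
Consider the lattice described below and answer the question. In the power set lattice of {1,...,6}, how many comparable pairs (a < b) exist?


A comparable pair {a,b} has a < b or b < a in the order.
Count unordered pairs where one element is strictly below the other.
Examples: {{},{1}}, {{},{2}}, {{},{3}}, {{},{4}}, ...
Total comparable pairs: 665


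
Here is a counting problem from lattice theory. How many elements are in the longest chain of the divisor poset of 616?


A chain is a totally ordered subset; we count the number of elements in a maximum chain.
Compute, for each element x, the size of the longest chain ending at x:
  1: 1
  2: 2
  7: 2
  11: 2
  4: 3
  8: 4
  ...
A maximum chain: 1 < 2 < 4 < 8 < 56 < 616
Number of elements in the longest chain: 6


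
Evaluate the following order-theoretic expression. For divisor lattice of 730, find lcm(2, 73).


In a divisor lattice, join = lcm (least common multiple).
Compute lcm iteratively: start with first element, then lcm(current, next).
Elements: [2, 73]
lcm(2,73) = 146
Final lcm = 146


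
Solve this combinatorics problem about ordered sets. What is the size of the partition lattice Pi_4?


B(n) = number of set partitions of an n-element set.
B(n) satisfies the recurrence: B(n+1) = sum_k C(n,k)*B(k).
B(4) = 15


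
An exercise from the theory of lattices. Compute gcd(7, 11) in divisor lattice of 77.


In a divisor lattice, meet = gcd (greatest common divisor).
By Euclidean algorithm or factoring: gcd(7,11) = 1


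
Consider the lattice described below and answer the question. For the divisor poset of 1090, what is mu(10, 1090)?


In a divisor lattice, mu(a,b) = mu(b/a) where mu is the classical Mobius function.
b/a = 1090/10 = 109
Prime factorization of 109: primes [109]
109 is squarefree with 1 prime factor(s), so mu(109) = (-1)^1 = -1


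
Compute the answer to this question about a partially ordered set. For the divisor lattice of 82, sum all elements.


sigma(n) = sum of divisors.
Divisors of 82: [1, 2, 41, 82]
Sum = 126


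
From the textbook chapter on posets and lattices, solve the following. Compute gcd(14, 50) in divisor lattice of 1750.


In a divisor lattice, meet = gcd (greatest common divisor).
By Euclidean algorithm or factoring: gcd(14,50) = 2


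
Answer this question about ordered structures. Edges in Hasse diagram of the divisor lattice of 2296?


A cover relation a -< b holds when a < b with no c strictly between.
Cover relations:
  1 -< 2
  1 -< 7
  1 -< 41
  2 -< 4
  2 -< 14
  2 -< 82
  4 -< 8
  4 -< 28
  ...20 more
Total: 28


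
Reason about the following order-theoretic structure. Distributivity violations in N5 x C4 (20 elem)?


Distributive law: a ^ (b v c) = (a ^ b) v (a ^ c).
Check all 20^3 = 8000 ordered triples (a,b,c).
  e.g. a=(b,0), b=(a,0), c=(c,0): lhs=(b,0) != rhs=(a,0)
  e.g. a=(b,0), b=(a,0), c=(c,1): lhs=(b,0) != rhs=(a,0)
Total violating triples: 128


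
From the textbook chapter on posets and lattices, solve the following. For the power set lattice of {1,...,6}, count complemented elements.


An element a is complemented if some b has a meet b = bottom, a join b = top.
every subset A has complement S\A, so all elements are complemented.
Complemented elements: {}, {1}, {2}, {3}, {4}, {5}, ... (58 more)
Count: 64


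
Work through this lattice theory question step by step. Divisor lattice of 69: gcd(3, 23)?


Meet=gcd.
gcd(3,23)=1


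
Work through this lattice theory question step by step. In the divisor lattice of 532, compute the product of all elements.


Divisors of 532: [1, 2, 4, 7, 14, 19, 28, 38, 76, 133, 266, 532]
Product = n^(d(n)/2) = 532^(12/2)
Product = 22670953897037824


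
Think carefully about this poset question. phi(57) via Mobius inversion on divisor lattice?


phi(n) = n * prod_{p|n} (1 - 1/p).
Prime divisors of 57: [3, 19]
phi(57) = 57 * (1 - 1/3) * (1 - 1/19)
phi(57) = 36


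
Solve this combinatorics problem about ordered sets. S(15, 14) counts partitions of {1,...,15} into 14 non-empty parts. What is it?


S(n,k) = k*S(n-1,k) + S(n-1,k-1).
S(14,14) = 1, S(14,13) = 91
S(15,14) = 14*1 + 91 = 14 + 91
S(15,14) = 105


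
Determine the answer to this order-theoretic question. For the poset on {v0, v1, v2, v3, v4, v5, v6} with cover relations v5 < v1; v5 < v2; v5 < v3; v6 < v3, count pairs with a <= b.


The order relation is {(a,b) : a <= b}, reflexive so it includes (a,a).
Examples: (v0,v0), (v1,v1), (v2,v2), (v3,v3), (v4,v4), ...
Total ordered pairs: 11


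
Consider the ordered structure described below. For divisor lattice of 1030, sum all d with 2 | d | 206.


Interval [2,206] in divisors of 1030: [2, 206]
Sum = 208


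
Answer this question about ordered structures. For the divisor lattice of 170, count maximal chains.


A maximal chain goes from the minimum element to a maximal element via cover relations.
Counting all min-to-max paths in the cover graph.
Total maximal chains: 6


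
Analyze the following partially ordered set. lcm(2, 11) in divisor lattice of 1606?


Join=lcm.
gcd(2,11)=1
lcm=22


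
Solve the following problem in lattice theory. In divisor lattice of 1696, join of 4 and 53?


In a divisor lattice, join = lcm (least common multiple).
gcd(4,53) = 1
lcm(4,53) = 4*53/gcd = 212/1 = 212


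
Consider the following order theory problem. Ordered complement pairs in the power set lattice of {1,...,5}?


Complement pair (a,b): a meet b = bottom, a join b = top.
Here: A intersect B = {} and A union B = {1,...,5}.
Pairs found: ({},{1,2,3,4,5}), ({1},{2,3,4,5}), ({2},{1,3,4,5}), ({3},{1,2,4,5}), ... (28 more)
Total ordered pairs: 32


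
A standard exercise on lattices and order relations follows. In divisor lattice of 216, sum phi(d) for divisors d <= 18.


Divisors of 216 up to 18: [1, 2, 3, 4, 6, 8, 9, 12, 18]
phi values: [1, 1, 2, 2, 2, 4, 6, 4, 6]
Sum = 28


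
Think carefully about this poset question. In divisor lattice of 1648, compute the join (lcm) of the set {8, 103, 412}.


In a divisor lattice, join = lcm (least common multiple).
Compute lcm iteratively: start with first element, then lcm(current, next).
Elements: [8, 103, 412]
lcm(8,103) = 824
lcm(824,412) = 824
Final lcm = 824


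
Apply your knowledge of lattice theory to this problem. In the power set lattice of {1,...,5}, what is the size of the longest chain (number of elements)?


A chain is a totally ordered subset; we count the number of elements in a maximum chain.
Compute, for each element x, the size of the longest chain ending at x:
  {}: 1
  {1}: 2
  {2}: 2
  {3}: 2
  {4}: 2
  {5}: 2
  ...
A maximum chain: {} < {1} < {1,2} < {1,2,3} < {1,2,3,4} < {1,2,3,4,5}
Number of elements in the longest chain: 6


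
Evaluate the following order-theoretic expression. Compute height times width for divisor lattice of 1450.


Height = length of longest chain minus 1; width = size of largest antichain.
A maximum chain: 1 | 29 | 145 | 725 | 1450  (height 4).
A maximum antichain: {10, 25, 58, 145}  (width 4).
Product = 4 * 4 = 16


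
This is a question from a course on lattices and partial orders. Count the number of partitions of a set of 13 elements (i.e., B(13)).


B(n) = number of set partitions of an n-element set.
B(n) satisfies the recurrence: B(n+1) = sum_k C(n,k)*B(k).
B(13) = 27644437


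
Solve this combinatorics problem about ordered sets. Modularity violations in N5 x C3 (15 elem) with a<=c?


Modular law: if a <= c then a v (b ^ c) = (a v b) ^ c.
Check all triples (a,b,c) with a <= c among 15 elements.
  e.g. a=(a,0), b=(c,0), c=(b,0): lhs=(a,0) != rhs=(b,0)
  e.g. a=(a,0), b=(c,1), c=(b,0): lhs=(a,0) != rhs=(b,0)
Total violating triples: 18


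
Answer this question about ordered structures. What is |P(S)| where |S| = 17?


Power set = 2^n.
2^17 = 131072


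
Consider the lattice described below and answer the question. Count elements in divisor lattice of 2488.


Divisors of 2488: [1, 2, 4, 8, 311, 622, 1244, 2488]
Count: 8


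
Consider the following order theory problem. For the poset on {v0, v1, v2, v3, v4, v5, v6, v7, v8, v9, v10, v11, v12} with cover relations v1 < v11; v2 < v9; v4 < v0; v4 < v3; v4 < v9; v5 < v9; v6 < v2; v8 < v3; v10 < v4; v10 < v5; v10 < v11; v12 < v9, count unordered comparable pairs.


A comparable pair {a,b} has a < b or b < a in the order.
Count unordered pairs where one element is strictly below the other.
Examples: {v0,v4}, {v0,v10}, {v1,v11}, {v2,v6}, ...
Total comparable pairs: 16


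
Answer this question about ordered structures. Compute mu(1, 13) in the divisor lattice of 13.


In a divisor lattice, mu(a,b) = mu(b/a) where mu is the classical Mobius function.
b/a = 13/1 = 13
Prime factorization of 13: primes [13]
13 is squarefree with 1 prime factor(s), so mu(13) = (-1)^1 = -1


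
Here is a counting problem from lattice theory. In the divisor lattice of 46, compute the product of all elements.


Divisors of 46: [1, 2, 23, 46]
Product = n^(d(n)/2) = 46^(4/2)
Product = 2116


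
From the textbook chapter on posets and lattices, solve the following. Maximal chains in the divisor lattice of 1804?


A maximal chain goes from the minimum element to a maximal element via cover relations.
Counting all min-to-max paths in the cover graph.
Total maximal chains: 12


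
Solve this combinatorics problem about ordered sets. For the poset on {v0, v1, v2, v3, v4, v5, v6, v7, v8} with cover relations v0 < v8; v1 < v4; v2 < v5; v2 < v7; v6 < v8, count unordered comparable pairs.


A comparable pair {a,b} has a < b or b < a in the order.
Count unordered pairs where one element is strictly below the other.
Examples: {v0,v8}, {v1,v4}, {v2,v5}, {v2,v7}, ...
Total comparable pairs: 5


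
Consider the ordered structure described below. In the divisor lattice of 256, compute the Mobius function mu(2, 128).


In a divisor lattice, mu(a,b) = mu(b/a) where mu is the classical Mobius function.
b/a = 128/2 = 64
Prime factorization of 64: primes [2]
64 is not squarefree, so mu(64) = 0


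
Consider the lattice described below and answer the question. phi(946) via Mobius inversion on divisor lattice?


phi(n) = n * prod_{p|n} (1 - 1/p).
Prime divisors of 946: [2, 11, 43]
phi(946) = 946 * (1 - 1/2) * (1 - 1/11) * (1 - 1/43)
phi(946) = 420


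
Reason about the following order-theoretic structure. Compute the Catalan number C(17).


C(n) = C(2n, n) / (n+1).
C(34, 17) = 2333606220
C(17) = 2333606220 / 18 = 129644790


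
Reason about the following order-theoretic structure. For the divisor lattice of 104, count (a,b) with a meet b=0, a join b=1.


Complement pair (a,b): a meet b = bottom, a join b = top.
Here: gcd(a,b)=1 and lcm(a,b)=104, i.e. a*b=104 with a,b coprime.
Pairs found: (1,104), (8,13), (13,8), (104,1)
Total ordered pairs: 4


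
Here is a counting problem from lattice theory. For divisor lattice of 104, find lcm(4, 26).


In a divisor lattice, join = lcm (least common multiple).
Compute lcm iteratively: start with first element, then lcm(current, next).
Elements: [4, 26]
lcm(4,26) = 52
Final lcm = 52


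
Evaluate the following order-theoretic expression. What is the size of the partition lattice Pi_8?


B(n) = number of set partitions of an n-element set.
B(n) satisfies the recurrence: B(n+1) = sum_k C(n,k)*B(k).
B(8) = 4140


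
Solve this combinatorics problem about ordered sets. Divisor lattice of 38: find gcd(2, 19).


In a divisor lattice, meet = gcd (greatest common divisor).
By Euclidean algorithm or factoring: gcd(2,19) = 1


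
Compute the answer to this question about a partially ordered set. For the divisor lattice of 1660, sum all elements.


sigma(n) = sum of divisors.
Divisors of 1660: [1, 2, 4, 5, 10, 20, 83, 166, 332, 415, 830, 1660]
Sum = 3528


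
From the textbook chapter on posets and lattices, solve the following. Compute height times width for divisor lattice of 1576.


Height = length of longest chain minus 1; width = size of largest antichain.
A maximum chain: 1 | 197 | 394 | 788 | 1576  (height 4).
A maximum antichain: {2, 197}  (width 2).
Product = 4 * 2 = 8


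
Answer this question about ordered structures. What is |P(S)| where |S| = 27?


Power set = 2^n.
2^27 = 134217728


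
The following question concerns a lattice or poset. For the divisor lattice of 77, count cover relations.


A cover relation a -< b holds when a < b with no c strictly between.
Cover relations:
  1 -< 7
  1 -< 11
  7 -< 77
  11 -< 77
Total: 4


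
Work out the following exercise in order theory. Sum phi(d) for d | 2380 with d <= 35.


Divisors of 2380 up to 35: [1, 2, 4, 5, 7, 10, 14, 17, 20, 28, 34, 35]
phi values: [1, 1, 2, 4, 6, 4, 6, 16, 8, 12, 16, 24]
Sum = 100


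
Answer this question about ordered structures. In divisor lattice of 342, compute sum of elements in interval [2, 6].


Interval [2,6] in divisors of 342: [2, 6]
Sum = 8


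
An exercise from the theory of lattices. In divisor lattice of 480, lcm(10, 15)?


Join=lcm.
gcd(10,15)=5
lcm=30


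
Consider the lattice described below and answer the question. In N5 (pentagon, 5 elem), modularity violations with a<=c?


Modular law: if a <= c then a v (b ^ c) = (a v b) ^ c.
Check all triples (a,b,c) with a <= c among 5 elements.
  e.g. a=a, b=c, c=b: lhs=a != rhs=b
Total violating triples: 1


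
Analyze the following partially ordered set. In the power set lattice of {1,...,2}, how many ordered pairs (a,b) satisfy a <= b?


The order relation is {(a,b) : a <= b}, reflexive so it includes (a,a).
Examples: ({},{}), ({},{1,2}), ({},{1}), ({},{2}), ({1,2},{1,2}), ...
Total ordered pairs: 9


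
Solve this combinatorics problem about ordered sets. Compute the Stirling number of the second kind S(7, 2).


S(n,k) = k*S(n-1,k) + S(n-1,k-1).
S(6,2) = 31, S(6,1) = 1
S(7,2) = 2*31 + 1 = 62 + 1
S(7,2) = 63


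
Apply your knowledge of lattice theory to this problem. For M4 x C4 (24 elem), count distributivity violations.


Distributive law: a ^ (b v c) = (a ^ b) v (a ^ c).
Check all 24^3 = 13824 ordered triples (a,b,c).
  e.g. a=(a1,0), b=(a2,0), c=(a3,0): lhs=(a1,0) != rhs=(0,0)
  e.g. a=(a1,0), b=(a2,0), c=(a3,1): lhs=(a1,0) != rhs=(0,0)
Total violating triples: 1536


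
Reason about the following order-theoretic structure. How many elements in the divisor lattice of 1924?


Divisors of 1924: [1, 2, 4, 13, 26, 37, 52, 74, 148, 481, 962, 1924]
Count: 12


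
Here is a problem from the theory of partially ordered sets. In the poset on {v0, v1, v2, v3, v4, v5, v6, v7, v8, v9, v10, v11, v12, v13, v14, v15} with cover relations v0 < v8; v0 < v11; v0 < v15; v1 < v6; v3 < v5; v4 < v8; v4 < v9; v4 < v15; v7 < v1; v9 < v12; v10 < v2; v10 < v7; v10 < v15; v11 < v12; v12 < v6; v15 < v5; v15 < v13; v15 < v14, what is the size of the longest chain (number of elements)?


A chain is a totally ordered subset; we count the number of elements in a maximum chain.
Compute, for each element x, the size of the longest chain ending at x:
  v0: 1
  v3: 1
  v4: 1
  v10: 1
  v2: 2
  v7: 2
  ...
A maximum chain: v10 < v7 < v1 < v6
Number of elements in the longest chain: 4


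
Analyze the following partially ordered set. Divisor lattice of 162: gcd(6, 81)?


Meet=gcd.
gcd(6,81)=3


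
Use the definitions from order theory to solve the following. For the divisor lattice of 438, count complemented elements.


An element a is complemented if some b has a meet b = bottom, a join b = top.
a is complemented iff gcd(a, n/a)=1, i.e. a is a unitary divisor of 438.
Complemented elements: 1, 2, 3, 6, 73, 146, ... (2 more)
Count: 8


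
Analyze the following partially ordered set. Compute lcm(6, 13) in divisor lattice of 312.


In a divisor lattice, join = lcm (least common multiple).
gcd(6,13) = 1
lcm(6,13) = 6*13/gcd = 78/1 = 78


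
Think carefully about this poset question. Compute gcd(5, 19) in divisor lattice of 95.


In a divisor lattice, meet = gcd (greatest common divisor).
By Euclidean algorithm or factoring: gcd(5,19) = 1


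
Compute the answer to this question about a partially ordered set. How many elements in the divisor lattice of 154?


Divisors of 154: [1, 2, 7, 11, 14, 22, 77, 154]
Count: 8


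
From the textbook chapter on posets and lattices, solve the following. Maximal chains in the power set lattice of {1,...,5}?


A maximal chain goes from the minimum element to a maximal element via cover relations.
Counting all min-to-max paths in the cover graph.
Total maximal chains: 120


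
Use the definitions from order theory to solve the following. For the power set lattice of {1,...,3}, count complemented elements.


An element a is complemented if some b has a meet b = bottom, a join b = top.
every subset A has complement S\A, so all elements are complemented.
Complemented elements: {}, {1}, {2}, {3}, {1,2}, {1,3}, ... (2 more)
Count: 8


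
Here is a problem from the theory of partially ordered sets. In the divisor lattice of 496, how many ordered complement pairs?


Complement pair (a,b): a meet b = bottom, a join b = top.
Here: gcd(a,b)=1 and lcm(a,b)=496, i.e. a*b=496 with a,b coprime.
Pairs found: (1,496), (16,31), (31,16), (496,1)
Total ordered pairs: 4


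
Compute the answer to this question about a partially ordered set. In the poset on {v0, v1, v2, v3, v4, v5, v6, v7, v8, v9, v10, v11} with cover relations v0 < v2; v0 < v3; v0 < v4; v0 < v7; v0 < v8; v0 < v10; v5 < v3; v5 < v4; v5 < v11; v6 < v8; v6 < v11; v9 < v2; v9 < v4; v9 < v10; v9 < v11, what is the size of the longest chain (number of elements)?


A chain is a totally ordered subset; we count the number of elements in a maximum chain.
Compute, for each element x, the size of the longest chain ending at x:
  v0: 1
  v1: 1
  v5: 1
  v6: 1
  v9: 1
  v7: 2
  ...
A maximum chain: v0 < v2
Number of elements in the longest chain: 2


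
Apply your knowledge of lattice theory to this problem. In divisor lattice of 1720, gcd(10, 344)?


Meet=gcd.
gcd(10,344)=2


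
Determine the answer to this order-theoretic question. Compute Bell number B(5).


B(n) = number of set partitions of an n-element set.
B(n) satisfies the recurrence: B(n+1) = sum_k C(n,k)*B(k).
B(5) = 52


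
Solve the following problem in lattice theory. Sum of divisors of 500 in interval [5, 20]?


Interval [5,20] in divisors of 500: [5, 10, 20]
Sum = 35


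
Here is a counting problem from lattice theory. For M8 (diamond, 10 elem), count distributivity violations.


Distributive law: a ^ (b v c) = (a ^ b) v (a ^ c).
Check all 10^3 = 1000 ordered triples (a,b,c).
  e.g. a=a1, b=a2, c=a3: lhs=a1 != rhs=0
  e.g. a=a1, b=a2, c=a4: lhs=a1 != rhs=0
Total violating triples: 336


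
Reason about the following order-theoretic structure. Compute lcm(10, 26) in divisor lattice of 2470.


In a divisor lattice, join = lcm (least common multiple).
gcd(10,26) = 2
lcm(10,26) = 10*26/gcd = 260/2 = 130


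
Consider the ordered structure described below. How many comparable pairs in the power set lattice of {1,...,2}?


A comparable pair {a,b} has a < b or b < a in the order.
Count unordered pairs where one element is strictly below the other.
Examples: {{},{1}}, {{},{2}}, {{},{1,2}}, {{1},{1,2}}, ...
Total comparable pairs: 5


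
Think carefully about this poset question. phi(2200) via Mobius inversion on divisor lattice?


phi(n) = n * prod_{p|n} (1 - 1/p).
Prime divisors of 2200: [2, 5, 11]
phi(2200) = 2200 * (1 - 1/2) * (1 - 1/5) * (1 - 1/11)
phi(2200) = 800
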